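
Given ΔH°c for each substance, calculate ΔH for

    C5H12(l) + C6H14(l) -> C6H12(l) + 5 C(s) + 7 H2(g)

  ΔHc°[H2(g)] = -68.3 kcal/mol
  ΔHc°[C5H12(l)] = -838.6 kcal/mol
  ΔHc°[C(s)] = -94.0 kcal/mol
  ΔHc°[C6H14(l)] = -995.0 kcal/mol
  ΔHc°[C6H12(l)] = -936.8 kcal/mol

ΔH = 51.3 kcal/mol

With combustion enthalpies, reactants minus products:
= [1·(-838.6) + 1·(-995.0)] − [1·(-936.8) + 5·(-94.0) + 7·(-68.3)]
= 51.3 kcal/mol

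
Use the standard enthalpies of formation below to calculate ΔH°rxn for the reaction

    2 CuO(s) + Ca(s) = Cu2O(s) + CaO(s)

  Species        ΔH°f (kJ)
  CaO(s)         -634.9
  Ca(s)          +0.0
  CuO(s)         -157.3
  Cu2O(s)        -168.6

ΔH°rxn = Σ nΔHf°(products) − Σ nΔHf°(reactants).
Products: 1·(-168.6) + 1·(-634.9) = -803.5
Reactants: 2·(-157.3) + 1·(+0.0) = -314.6
ΔH°rxn = (-803.5) − (-314.6) = -488.9 kJ

ΔH°rxn = -488.9 kJ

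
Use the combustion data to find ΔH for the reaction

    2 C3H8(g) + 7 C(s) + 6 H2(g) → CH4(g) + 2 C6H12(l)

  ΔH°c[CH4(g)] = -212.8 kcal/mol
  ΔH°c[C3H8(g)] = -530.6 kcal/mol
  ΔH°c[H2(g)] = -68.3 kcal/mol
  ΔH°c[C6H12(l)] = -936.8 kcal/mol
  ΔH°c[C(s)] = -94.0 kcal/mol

With combustion enthalpies, reactants minus products:
= [2·(-530.6) + 7·(-94.0) + 6·(-68.3)] − [1·(-212.8) + 2·(-936.8)]
= -42.6 kcal/mol

ΔH = -42.6 kcal/mol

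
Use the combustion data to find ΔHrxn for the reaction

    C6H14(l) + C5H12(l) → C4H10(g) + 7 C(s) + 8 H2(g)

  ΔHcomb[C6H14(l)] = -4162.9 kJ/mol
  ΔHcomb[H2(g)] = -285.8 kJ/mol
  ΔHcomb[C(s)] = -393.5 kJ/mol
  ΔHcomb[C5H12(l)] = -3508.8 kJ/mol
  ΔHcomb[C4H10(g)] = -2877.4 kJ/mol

ΔHrxn = 246.6 kJ/mol

Using ΔH = Σ nΔHc°(reactants) − Σ nΔHc°(products):
= [1·(-4162.9) + 1·(-3508.8)] − [1·(-2877.4) + 7·(-393.5) + 8·(-285.8)]
= 246.6 kJ/mol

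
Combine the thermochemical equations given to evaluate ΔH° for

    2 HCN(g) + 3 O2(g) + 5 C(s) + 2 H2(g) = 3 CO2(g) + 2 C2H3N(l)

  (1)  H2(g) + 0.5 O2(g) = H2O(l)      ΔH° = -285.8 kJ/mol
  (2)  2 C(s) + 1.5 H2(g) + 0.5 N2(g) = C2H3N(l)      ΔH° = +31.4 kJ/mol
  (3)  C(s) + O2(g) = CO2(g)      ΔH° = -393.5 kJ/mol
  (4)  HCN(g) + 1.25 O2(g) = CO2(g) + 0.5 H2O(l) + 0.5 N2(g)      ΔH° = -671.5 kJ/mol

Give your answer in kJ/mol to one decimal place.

(1) reversed: +285.8 kJ/mol
(2) × 2: (2)·(+31.4) = +62.8 kJ/mol
(3) as written: -393.5 kJ/mol
(4) × 2: (2)·(-671.5) = -1343.0 kJ/mol
ΔH° = (+285.8) + (+62.8) + (-393.5) + (-1343.0) = -1387.9 kJ/mol

ΔH° = -1387.9 kJ/mol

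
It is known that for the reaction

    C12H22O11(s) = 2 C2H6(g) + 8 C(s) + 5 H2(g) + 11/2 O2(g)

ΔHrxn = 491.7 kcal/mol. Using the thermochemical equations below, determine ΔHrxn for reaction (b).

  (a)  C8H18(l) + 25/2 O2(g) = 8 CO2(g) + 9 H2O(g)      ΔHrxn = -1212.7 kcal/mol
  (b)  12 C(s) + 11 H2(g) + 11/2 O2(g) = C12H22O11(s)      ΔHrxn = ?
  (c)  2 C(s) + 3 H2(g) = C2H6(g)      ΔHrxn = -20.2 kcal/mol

(a): not needed.
(b) reversed: contributes −x
(c) × 2: (2)·(-20.2) = -40.4 kcal/mol
+491.7 = (-40.4) − x
x = (+491.7 − (-40.4)) / (-1) = -532.1 kcal/mol

ΔHrxn = -532.1 kcal/mol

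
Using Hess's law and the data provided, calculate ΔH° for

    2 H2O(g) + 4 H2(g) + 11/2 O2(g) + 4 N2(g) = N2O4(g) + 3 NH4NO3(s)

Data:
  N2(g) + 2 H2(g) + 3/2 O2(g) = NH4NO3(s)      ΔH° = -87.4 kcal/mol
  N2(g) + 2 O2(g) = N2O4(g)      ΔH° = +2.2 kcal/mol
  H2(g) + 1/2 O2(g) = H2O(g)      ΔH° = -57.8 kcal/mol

equation 1 × 3: (3)·(-87.4) = -262.2 kcal/mol
equation 2 as written: +2.2 kcal/mol
equation 3 reversed and × 2: (-2)·(-57.8) = +115.6 kcal/mol
ΔH° = (3)·(-87.4) + (1)·(+2.2) + (-2)·(-57.8) = -144.4 kcal/mol

ΔH° = -144.4 kcal/mol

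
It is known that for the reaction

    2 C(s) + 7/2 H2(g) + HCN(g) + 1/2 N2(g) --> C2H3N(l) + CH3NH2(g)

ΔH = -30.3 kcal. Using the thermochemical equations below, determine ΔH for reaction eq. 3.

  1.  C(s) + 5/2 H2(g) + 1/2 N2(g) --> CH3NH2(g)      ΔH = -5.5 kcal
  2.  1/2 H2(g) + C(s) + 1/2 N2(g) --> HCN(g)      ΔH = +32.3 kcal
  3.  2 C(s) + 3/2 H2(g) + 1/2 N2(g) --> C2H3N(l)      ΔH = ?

ΔH = 7.5 kcal

eq. 1 as written (CH3NH2(g) already on the product side): -5.5 kcal
eq. 2 reversed (reverse to put HCN(g) on the reactant side): -32.3 kcal
eq. 3 as written (C2H3N(l) already on the product side): contributes x
-30.3 = (-5.5) + (-32.3) + x
x = (-30.3 − (-37.8)) / (1) = 7.5 kcal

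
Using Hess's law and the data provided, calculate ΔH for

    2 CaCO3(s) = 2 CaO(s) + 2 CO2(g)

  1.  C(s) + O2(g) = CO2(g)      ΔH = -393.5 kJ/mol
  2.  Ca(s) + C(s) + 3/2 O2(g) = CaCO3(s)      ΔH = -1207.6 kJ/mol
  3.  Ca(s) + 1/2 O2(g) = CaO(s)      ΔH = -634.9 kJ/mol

ΔH = 358.4 kJ/mol

eq. 1 × 2: (2)·(-393.5) = -787.0 kJ/mol
eq. 2 reversed and × 2: (-2)·(-1207.6) = +2415.2 kJ/mol
eq. 3 × 2: (2)·(-634.9) = -1269.8 kJ/mol
By Hess's law, ΔH = (-787.0) + (+2415.2) + (-1269.8) = 358.4 kJ/mol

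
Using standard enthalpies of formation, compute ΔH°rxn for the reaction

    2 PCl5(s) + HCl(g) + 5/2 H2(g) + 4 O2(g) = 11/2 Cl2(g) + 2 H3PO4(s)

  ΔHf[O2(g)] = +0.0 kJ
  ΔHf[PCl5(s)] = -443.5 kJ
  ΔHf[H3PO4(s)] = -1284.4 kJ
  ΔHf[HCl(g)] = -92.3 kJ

ΔH°rxn = -1589.5 kJ

Products: 11/2·(+0.0) + 2·(-1284.4) = -2568.8
Reactants: 2·(-443.5) + 1·(-92.3) + 5/2·(+0.0) + 4·(+0.0) = -979.3
ΔH°rxn = (-2568.8) − (-979.3) = -1589.5 kJ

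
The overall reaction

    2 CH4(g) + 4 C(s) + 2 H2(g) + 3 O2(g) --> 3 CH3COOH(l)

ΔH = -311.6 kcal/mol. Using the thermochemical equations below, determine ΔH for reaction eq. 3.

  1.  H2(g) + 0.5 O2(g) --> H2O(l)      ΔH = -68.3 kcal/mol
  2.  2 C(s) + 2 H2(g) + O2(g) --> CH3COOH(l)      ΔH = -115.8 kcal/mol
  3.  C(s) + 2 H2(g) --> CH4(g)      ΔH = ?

eq. 1: not needed.
eq. 2 × 3: (3)·(-115.8) = -347.4 kcal/mol
eq. 3 reversed and × 2: contributes −2·x
-311.6 = (-347.4) − 2·x
x = (-311.6 − (-347.4)) / (-2) = -17.9 kcal/mol

ΔH = -17.9 kcal/mol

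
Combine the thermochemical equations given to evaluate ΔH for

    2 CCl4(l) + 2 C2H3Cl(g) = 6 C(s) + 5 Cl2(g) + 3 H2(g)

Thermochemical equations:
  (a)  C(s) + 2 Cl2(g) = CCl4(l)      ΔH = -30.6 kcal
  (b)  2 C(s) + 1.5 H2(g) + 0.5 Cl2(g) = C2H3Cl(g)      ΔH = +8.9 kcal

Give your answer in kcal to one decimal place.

ΔH = 43.4 kcal

(a) reversed and × 2: (-2)·(-30.6) = +61.2 kcal
(b) reversed and × 2: (-2)·(+8.9) = -17.8 kcal
ΔH = (-2)·(-30.6) + (-2)·(+8.9) = 43.4 kcal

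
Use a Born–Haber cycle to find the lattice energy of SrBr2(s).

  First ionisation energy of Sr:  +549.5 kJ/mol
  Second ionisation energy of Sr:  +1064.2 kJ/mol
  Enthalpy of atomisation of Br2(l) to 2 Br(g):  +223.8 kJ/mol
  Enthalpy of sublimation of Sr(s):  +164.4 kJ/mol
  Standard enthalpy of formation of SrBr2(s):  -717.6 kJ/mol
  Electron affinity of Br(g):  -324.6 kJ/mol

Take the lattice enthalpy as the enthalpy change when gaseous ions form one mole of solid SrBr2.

U = -2070.3 kJ/mol

ΔHf° = 1·ΔHsub + 1·(ΣIE) + 1·D(Br2) + 2·EA + U
-717.6 = 1·(+164.4) + 1·(+1613.7) + 1·(+223.8) + 2·(-324.6) + U
U = -717.6 − (+1352.7) = -2070.3 kJ/mol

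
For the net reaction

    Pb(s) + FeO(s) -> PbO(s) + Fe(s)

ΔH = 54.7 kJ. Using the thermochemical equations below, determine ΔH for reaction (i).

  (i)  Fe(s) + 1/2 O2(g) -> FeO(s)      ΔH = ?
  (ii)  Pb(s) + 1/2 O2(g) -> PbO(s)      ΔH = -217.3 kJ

(i) reversed: contributes −x
(ii) as written: -217.3 kJ
+54.7 = (-217.3) − x
x = (+54.7 − (-217.3)) / (-1) = -272.0 kJ

ΔH = -272.0 kJ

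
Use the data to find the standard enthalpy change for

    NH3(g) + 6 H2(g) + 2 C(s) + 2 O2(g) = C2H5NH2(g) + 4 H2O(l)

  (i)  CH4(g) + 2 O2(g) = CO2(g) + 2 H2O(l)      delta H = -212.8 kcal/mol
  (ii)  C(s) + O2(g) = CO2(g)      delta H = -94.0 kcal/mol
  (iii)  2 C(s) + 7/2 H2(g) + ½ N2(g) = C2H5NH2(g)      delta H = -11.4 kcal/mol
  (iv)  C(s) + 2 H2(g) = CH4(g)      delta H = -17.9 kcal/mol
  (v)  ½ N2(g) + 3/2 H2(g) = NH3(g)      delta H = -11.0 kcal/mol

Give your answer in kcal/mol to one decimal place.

(i) × 2: (2)·(-212.8) = -425.6 kcal/mol
(ii) reversed and × 2: (-2)·(-94.0) = +188.0 kcal/mol
(iii) as written: -11.4 kcal/mol
(iv) × 2: (2)·(-17.9) = -35.8 kcal/mol
(v) reversed: +11.0 kcal/mol
By Hess's law, delta H = (-425.6) + (+188.0) + (-11.4) + (-35.8) + (+11.0) = -273.8 kcal/mol

delta H = -273.8 kcal/mol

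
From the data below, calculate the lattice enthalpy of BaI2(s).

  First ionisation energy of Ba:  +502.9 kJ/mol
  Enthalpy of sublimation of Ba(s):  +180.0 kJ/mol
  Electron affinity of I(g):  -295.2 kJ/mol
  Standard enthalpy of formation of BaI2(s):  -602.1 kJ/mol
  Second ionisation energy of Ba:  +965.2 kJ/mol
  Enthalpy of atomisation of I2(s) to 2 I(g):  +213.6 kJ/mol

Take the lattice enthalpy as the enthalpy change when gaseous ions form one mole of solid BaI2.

ΔHf° = 1·ΔHsub + 1·(ΣIE) + 1·D(I2) + 2·EA + U
-602.1 = 1·(+180.0) + 1·(+1468.1) + 1·(+213.6) + 2·(-295.2) + U
U = -602.1 − (+1271.3) = -1873.4 kJ/mol

U = -1873.4 kJ/mol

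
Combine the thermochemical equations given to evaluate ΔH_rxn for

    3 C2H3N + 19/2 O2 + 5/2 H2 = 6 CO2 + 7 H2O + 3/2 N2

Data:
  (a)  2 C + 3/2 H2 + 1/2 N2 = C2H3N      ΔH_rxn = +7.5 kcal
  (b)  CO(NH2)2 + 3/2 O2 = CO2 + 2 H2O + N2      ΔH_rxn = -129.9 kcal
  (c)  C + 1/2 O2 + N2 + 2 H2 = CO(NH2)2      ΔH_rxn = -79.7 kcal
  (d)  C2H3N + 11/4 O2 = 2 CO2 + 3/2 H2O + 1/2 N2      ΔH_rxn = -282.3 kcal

ΔH_rxn = -991.3 kcal

(a) reversed: -7.5 kcal
(b) × 2: (2)·(-129.9) = -259.8 kcal
(c) × 2: (2)·(-79.7) = -159.4 kcal
(d) × 2: (2)·(-282.3) = -564.6 kcal
Summing the manipulated equations, ΔH_rxn = (-1)·(+7.5) + (2)·(-129.9) + (2)·(-79.7) + (2)·(-282.3) = -991.3 kcal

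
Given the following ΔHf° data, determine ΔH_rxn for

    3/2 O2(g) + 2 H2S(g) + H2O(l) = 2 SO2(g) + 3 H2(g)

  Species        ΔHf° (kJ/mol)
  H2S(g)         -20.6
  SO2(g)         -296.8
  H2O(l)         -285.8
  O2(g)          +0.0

ΔH°rxn = Σ nΔHf°(products) − Σ nΔHf°(reactants).
Products: 2·(-296.8) + 3·(+0.0) = -593.6
Reactants: 3/2·(+0.0) + 2·(-20.6) + 1·(-285.8) = -327.0
ΔH_rxn = (-593.6) − (-327.0) = -266.6 kJ/mol

ΔH_rxn = -266.6 kJ/mol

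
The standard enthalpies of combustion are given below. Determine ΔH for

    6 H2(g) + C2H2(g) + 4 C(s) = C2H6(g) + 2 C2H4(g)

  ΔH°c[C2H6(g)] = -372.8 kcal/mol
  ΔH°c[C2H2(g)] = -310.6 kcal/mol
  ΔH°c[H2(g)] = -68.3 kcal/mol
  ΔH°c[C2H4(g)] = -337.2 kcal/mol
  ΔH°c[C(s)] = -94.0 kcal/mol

With combustion enthalpies, reactants minus products:
= [6·(-68.3) + 1·(-310.6) + 4·(-94.0)] − [1·(-372.8) + 2·(-337.2)]
= -49.2 kcal/mol

ΔH = -49.2 kcal/mol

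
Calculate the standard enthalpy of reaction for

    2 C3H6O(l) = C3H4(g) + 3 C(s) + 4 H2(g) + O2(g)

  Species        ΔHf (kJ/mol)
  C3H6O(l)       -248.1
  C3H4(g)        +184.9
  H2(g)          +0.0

ΔH_rxn = 681.1 kJ/mol

Products: 1·(+184.9) + 3·(+0.0) + 4·(+0.0) + 1·(+0.0) = +184.9
Reactants: 2·(-248.1) = -496.2
ΔH_rxn = (+184.9) − (-496.2) = 681.1 kJ/mol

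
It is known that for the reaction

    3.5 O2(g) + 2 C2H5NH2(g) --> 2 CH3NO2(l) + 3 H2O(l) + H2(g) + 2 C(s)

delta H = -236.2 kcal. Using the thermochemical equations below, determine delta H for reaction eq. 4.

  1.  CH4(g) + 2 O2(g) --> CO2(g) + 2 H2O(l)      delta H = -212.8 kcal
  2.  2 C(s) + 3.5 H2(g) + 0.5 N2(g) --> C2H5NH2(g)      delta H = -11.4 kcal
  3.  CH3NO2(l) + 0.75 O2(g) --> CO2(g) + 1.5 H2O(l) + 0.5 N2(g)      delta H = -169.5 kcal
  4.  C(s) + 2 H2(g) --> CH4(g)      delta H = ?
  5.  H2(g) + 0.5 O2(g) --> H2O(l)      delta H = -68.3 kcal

delta H = -17.9 kcal

eq. 1 × 2: (2)·(-212.8) = -425.6 kcal
eq. 2 reversed and × 2 (reverse to put C2H5NH2(g) on the reactant side; ×2 to match 2 C2H5NH2(g) in the target): (-2)·(-11.4) = +22.8 kcal
eq. 3 reversed and × 2 (CH3NO2(l) must end up as a product; scale by 2 for the 2 CH3NO2(l)): (-2)·(-169.5) = +339.0 kcal
eq. 4 × 2: contributes 2·x
eq. 5 × 2: (2)·(-68.3) = -136.6 kcal
-236.2 = (-425.6) + (+22.8) + (+339.0) + (-136.6) + 2·x
x = (-236.2 − (-200.4)) / (2) = -17.9 kcal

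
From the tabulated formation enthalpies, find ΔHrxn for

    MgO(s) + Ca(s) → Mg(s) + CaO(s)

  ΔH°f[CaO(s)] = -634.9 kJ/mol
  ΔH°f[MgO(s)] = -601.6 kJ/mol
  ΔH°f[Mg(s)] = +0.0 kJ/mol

ΔHrxn = -33.3 kJ/mol

Products: 1·(+0.0) + 1·(-634.9) = -634.9
Reactants: 1·(-601.6) + 1·(+0.0) = -601.6
ΔHrxn = (-634.9) − (-601.6) = -33.3 kJ/mol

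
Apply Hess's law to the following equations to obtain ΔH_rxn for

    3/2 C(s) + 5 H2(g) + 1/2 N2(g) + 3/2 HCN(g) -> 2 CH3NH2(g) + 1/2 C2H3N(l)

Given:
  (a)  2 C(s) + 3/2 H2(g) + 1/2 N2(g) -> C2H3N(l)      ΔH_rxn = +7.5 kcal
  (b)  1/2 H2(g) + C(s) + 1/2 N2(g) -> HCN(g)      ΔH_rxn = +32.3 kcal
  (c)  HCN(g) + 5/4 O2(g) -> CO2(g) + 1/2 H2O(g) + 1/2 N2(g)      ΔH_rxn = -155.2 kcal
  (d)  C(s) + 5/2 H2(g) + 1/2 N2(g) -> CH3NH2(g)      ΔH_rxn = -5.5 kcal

(a) × 1/2: (1/2)·(+7.5) = +3.75 kcal
(b) reversed and × 3/2: (-3/2)·(+32.3) = -48.45 kcal
(c): not needed.
(d) × 2: (2)·(-5.5) = -11.0 kcal
Combining the equations, ΔH_rxn = (1/2)·(+7.5) + (-3/2)·(+32.3) + (2)·(-5.5) = -55.7 kcal

ΔH_rxn = -55.7 kcal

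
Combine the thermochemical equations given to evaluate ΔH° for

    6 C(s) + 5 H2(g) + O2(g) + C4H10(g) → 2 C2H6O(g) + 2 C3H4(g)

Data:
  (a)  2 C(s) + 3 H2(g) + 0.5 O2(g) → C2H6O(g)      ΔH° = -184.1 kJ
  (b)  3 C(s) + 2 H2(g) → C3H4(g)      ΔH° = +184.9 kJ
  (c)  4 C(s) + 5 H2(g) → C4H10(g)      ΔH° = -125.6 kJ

ΔH° = 127.2 kJ

(a) × 2 (×2 to match 2 C2H6O(g) in the target): (2)·(-184.1) = -368.2 kJ
(b) × 2 (scale by 2 for the 2 C3H4(g)): (2)·(+184.9) = +369.8 kJ
(c) reversed (reverse to put C4H10(g) on the reactant side): +125.6 kJ
Since enthalpy is a state function, ΔH° = (-368.2) + (+369.8) + (+125.6) = 127.2 kJ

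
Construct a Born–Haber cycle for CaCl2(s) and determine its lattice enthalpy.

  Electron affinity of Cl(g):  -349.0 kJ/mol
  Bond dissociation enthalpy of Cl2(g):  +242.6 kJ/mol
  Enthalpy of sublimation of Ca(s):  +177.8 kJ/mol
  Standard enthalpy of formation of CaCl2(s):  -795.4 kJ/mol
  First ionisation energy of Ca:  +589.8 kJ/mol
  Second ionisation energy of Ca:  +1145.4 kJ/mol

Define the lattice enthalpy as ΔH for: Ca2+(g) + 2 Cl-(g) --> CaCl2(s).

ΔHf° = 1·ΔHsub + 1·(ΣIE) + 1·D(Cl2) + 2·EA + U
-795.4 = 1·(+177.8) + 1·(+1735.2) + 1·(+242.6) + 2·(-349.0) + U
U = -795.4 − (+1457.6) = -2253.0 kJ/mol

U = -2253.0 kJ/mol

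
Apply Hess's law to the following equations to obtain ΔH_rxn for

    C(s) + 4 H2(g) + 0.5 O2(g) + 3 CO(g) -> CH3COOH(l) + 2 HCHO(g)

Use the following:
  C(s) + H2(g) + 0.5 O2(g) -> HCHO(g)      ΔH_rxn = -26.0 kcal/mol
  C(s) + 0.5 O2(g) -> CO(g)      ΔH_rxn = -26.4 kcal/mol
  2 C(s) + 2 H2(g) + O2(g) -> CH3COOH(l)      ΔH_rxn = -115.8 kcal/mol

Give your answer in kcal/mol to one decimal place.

ΔH_rxn = -88.6 kcal/mol

equation 1 × 2: (2)·(-26.0) = -52.0 kcal/mol
equation 2 reversed and × 3: (-3)·(-26.4) = +79.2 kcal/mol
equation 3 as written: -115.8 kcal/mol
ΔH_rxn = (-52.0) + (+79.2) + (-115.8) = -88.6 kcal/mol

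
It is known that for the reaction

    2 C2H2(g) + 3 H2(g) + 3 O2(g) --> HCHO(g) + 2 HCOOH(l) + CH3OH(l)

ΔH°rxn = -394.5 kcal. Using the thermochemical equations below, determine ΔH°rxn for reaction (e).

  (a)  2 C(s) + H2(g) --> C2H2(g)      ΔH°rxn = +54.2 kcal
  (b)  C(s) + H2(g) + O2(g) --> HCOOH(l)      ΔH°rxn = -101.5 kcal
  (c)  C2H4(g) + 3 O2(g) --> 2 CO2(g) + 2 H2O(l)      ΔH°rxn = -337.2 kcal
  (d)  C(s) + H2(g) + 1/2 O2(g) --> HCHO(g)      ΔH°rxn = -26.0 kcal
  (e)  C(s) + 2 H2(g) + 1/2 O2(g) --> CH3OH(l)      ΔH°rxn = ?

ΔH°rxn = -57.1 kcal

(a) reversed and × 2: (-2)·(+54.2) = -108.4 kcal
(b) × 2: (2)·(-101.5) = -203.0 kcal
(c): not needed.
(d) as written: -26.0 kcal
(e) as written: contributes x
-394.5 = (-108.4) + (-203.0) + (-26.0) + x
x = (-394.5 − (-337.4)) / (1) = -57.1 kcal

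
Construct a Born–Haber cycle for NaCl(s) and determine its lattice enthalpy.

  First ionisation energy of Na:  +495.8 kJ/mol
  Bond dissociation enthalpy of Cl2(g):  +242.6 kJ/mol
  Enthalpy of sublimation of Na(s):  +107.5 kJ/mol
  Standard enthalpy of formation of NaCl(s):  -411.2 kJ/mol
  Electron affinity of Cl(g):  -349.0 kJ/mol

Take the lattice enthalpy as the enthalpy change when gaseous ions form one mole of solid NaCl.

U = -786.8 kJ/mol

ΔHf° = 1·ΔHsub + 1·(ΣIE) + 1/2·D(Cl2) + 1·EA + U
-411.2 = 1·(+107.5) + 1·(+495.8) + 1/2·(+242.6) + 1·(-349.0) + U
U = -411.2 − (+375.6) = -786.8 kJ/mol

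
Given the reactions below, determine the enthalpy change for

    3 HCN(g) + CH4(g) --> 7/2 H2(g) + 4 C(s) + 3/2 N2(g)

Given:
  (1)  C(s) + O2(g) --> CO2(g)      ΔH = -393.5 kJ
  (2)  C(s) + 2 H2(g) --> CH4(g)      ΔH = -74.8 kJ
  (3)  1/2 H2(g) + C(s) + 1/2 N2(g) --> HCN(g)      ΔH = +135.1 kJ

(1): not needed.
(2) reversed: +74.8 kJ
(3) reversed and × 3: (-3)·(+135.1) = -405.3 kJ
Since enthalpy is a state function, ΔH = (+74.8) + (-405.3) = -330.5 kJ

ΔH = -330.5 kJ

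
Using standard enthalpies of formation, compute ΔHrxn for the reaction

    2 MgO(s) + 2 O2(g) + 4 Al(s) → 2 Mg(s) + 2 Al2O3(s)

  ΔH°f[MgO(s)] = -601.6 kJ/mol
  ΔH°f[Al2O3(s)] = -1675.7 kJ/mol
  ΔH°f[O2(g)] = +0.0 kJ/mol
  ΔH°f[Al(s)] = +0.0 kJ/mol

ΔH°rxn = Σ nΔHf°(products) − Σ nΔHf°(reactants).
Products: 2·(+0.0) + 2·(-1675.7) = -3351.4
Reactants: 2·(-601.6) + 2·(+0.0) + 4·(+0.0) = -1203.2
ΔHrxn = (-3351.4) − (-1203.2) = -2148.2 kJ/mol

ΔHrxn = -2148.2 kJ/mol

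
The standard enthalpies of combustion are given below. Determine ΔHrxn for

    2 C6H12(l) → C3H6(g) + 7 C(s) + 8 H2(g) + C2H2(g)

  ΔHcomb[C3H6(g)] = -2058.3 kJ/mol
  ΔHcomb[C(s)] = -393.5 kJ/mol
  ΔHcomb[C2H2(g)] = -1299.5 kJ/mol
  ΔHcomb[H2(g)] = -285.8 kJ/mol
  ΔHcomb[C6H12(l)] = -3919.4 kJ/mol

ΔHrxn = 559.9 kJ/mol

With combustion enthalpies, reactants minus products:
= [2·(-3919.4)] − [1·(-2058.3) + 7·(-393.5) + 8·(-285.8) + 1·(-1299.5)]
= 559.9 kJ/mol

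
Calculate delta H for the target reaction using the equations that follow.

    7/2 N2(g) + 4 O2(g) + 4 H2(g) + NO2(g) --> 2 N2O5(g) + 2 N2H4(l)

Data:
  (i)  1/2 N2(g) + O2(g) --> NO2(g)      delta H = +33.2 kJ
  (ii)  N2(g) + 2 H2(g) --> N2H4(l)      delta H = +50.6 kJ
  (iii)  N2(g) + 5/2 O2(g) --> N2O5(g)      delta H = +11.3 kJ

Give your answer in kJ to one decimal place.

delta H = 90.6 kJ

(i) reversed (reverse to put NO2(g) on the reactant side): -33.2 kJ
(ii) × 2 (×2 to match 2 N2H4(l) in the target): (2)·(+50.6) = +101.2 kJ
(iii) × 2 (×2 to match 2 N2O5(g) in the target): (2)·(+11.3) = +22.6 kJ
By Hess's law, delta H = (-1)·(+33.2) + (2)·(+50.6) + (2)·(+11.3) = 90.6 kJ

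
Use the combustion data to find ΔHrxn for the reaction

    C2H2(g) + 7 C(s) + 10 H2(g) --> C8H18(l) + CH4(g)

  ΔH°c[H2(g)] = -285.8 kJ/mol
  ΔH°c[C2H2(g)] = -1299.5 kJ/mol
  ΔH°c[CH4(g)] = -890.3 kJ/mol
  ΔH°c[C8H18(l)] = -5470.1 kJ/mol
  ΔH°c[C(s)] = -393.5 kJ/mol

ΔHrxn = -551.6 kJ/mol

With combustion enthalpies, reactants minus products:
= [1·(-1299.5) + 7·(-393.5) + 10·(-285.8)] − [1·(-5470.1) + 1·(-890.3)]
= -551.6 kJ/mol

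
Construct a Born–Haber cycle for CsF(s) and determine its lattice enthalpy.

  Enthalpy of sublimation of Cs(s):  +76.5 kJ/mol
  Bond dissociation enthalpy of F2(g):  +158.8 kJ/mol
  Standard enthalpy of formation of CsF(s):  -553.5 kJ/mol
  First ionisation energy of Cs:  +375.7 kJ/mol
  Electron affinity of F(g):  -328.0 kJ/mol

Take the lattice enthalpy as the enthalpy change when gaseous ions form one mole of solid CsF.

ΔHf° = 1·ΔHsub + 1·(ΣIE) + 1/2·D(F2) + 1·EA + U
-553.5 = 1·(+76.5) + 1·(+375.7) + 1/2·(+158.8) + 1·(-328.0) + U
U = -553.5 − (+203.6) = -757.1 kJ/mol

U = -757.1 kJ/mol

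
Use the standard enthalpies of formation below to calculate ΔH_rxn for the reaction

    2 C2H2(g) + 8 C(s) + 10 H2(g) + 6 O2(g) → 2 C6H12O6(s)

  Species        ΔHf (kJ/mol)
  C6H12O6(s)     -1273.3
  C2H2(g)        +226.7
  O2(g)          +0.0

Products: 2·(-1273.3) = -2546.6
Reactants: 2·(+226.7) + 8·(+0.0) + 10·(+0.0) + 6·(+0.0) = +453.4
ΔH_rxn = (-2546.6) − (+453.4) = -3000.0 kJ/mol

ΔH_rxn = -3000.0 kJ/mol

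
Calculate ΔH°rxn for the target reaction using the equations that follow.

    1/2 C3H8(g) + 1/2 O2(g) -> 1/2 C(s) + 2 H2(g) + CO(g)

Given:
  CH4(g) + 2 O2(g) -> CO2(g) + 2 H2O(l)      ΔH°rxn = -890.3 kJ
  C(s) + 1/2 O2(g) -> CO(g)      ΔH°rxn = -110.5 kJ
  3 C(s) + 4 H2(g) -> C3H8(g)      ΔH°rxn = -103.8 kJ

equation 1: not needed (CH4(g) appears nowhere else).
equation 2 as written (CO(g) already on the product side): -110.5 kJ
equation 3 reversed and × 1/2 (C3H8(g) must end up as a reactant; scale by 1/2 for the 1/2 C3H8(g)): (-1/2)·(-103.8) = +51.9 kJ
ΔH°rxn = (1)·(-110.5) + (-1/2)·(-103.8) = -58.6 kJ

ΔH°rxn = -58.6 kJ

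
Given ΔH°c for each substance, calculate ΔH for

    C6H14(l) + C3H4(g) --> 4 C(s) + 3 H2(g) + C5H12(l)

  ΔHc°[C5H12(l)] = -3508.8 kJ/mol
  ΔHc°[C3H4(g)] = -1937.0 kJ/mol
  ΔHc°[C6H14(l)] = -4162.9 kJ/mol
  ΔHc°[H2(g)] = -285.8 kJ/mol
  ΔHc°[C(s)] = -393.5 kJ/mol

With combustion enthalpies, reactants minus products:
= [1·(-4162.9) + 1·(-1937.0)] − [4·(-393.5) + 3·(-285.8) + 1·(-3508.8)]
= -159.7 kJ/mol

ΔH = -159.7 kJ/mol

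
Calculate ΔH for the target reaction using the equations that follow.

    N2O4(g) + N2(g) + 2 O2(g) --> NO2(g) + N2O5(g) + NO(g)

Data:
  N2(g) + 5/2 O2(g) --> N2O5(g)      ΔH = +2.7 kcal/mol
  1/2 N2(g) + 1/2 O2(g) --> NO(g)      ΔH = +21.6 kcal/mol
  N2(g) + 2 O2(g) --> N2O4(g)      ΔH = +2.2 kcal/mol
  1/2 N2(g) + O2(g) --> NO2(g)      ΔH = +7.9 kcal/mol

equation 1 as written (N2O5(g) already on the product side): +2.7 kcal/mol
equation 2 as written (NO(g) already on the product side): +21.6 kcal/mol
equation 3 reversed (reverse to put N2O4(g) on the reactant side): -2.2 kcal/mol
equation 4 as written (NO2(g) already on the product side): +7.9 kcal/mol
By Hess's law, ΔH = (1)·(+2.7) + (1)·(+21.6) + (-1)·(+2.2) + (1)·(+7.9) = 30.0 kcal/mol

ΔH = 30.0 kcal/mol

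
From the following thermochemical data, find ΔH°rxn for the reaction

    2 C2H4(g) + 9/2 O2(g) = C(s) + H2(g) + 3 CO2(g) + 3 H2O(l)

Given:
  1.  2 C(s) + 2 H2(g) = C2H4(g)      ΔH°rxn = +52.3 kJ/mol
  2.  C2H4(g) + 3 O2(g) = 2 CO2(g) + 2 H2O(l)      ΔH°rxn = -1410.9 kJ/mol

ΔH°rxn = -2142.5 kJ/mol

eq. 1 reversed and × 1/2 (reverse to put C(s) on the product side; scale by 1/2 for the 1 C(s)): (-1/2)·(+52.3) = -26.15 kJ/mol
eq. 2 × 3/2 (×3/2 to match 3 CO2(g) in the target): (3/2)·(-1410.9) = -2116.35 kJ/mol
ΔH°rxn = (-26.15) + (-2116.35) = -2142.5 kJ/mol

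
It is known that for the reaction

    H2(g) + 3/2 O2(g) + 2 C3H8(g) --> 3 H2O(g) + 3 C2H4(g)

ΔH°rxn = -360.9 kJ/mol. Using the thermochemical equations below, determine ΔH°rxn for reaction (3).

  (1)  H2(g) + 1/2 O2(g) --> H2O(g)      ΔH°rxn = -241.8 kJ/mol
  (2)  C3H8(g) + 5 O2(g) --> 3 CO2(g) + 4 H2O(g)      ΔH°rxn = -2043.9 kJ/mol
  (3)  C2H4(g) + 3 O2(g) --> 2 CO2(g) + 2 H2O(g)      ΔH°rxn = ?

(1) as written (H2(g) already on the reactant side): -241.8 kJ/mol
(2) × 2 (scale by 2 for the 2 C3H8(g)): (2)·(-2043.9) = -4087.8 kJ/mol
(3) reversed and × 3 (reverse to put C2H4(g) on the product side; scale by 3 for the 3 C2H4(g)): contributes −3·x
-360.9 = (-241.8) + (-4087.8) − 3·x
x = (-360.9 − (-4329.6)) / (-3) = -1322.9 kJ/mol

ΔH°rxn = -1322.9 kJ/mol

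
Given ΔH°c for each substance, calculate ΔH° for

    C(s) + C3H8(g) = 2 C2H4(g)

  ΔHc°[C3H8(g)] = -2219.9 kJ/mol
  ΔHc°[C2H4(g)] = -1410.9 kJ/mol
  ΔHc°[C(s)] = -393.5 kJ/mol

With combustion enthalpies, reactants minus products:
= [1·(-393.5) + 1·(-2219.9)] − [2·(-1410.9)]
= 208.4 kJ/mol

ΔH° = 208.4 kJ/mol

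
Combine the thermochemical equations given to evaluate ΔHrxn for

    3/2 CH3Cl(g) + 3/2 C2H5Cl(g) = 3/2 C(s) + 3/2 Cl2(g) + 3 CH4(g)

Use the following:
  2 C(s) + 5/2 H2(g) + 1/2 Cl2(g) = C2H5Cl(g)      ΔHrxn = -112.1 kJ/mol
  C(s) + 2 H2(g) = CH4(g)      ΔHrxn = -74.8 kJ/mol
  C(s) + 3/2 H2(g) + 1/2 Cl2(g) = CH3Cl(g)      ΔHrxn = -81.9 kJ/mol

equation 1 reversed and × 3/2: (-3/2)·(-112.1) = +168.15 kJ/mol
equation 2 × 3: (3)·(-74.8) = -224.4 kJ/mol
equation 3 reversed and × 3/2: (-3/2)·(-81.9) = +122.85 kJ/mol
By Hess's law, ΔHrxn = (-3/2)·(-112.1) + (3)·(-74.8) + (-3/2)·(-81.9) = 66.6 kJ/mol

ΔHrxn = 66.6 kJ/mol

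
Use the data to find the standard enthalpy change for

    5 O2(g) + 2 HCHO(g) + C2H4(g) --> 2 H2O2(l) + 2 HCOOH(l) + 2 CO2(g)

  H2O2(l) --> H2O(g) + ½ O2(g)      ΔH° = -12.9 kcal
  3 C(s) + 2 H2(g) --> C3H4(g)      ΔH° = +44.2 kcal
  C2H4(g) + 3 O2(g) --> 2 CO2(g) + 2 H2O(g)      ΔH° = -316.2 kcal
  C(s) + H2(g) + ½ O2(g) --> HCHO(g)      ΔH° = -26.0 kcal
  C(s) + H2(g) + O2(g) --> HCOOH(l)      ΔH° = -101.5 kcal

equation 1 reversed and × 2: (-2)·(-12.9) = +25.8 kcal
equation 2: not needed.
equation 3 as written: -316.2 kcal
equation 4 reversed and × 2: (-2)·(-26.0) = +52.0 kcal
equation 5 × 2: (2)·(-101.5) = -203.0 kcal
ΔH° = (-2)·(-12.9) + (1)·(-316.2) + (-2)·(-26.0) + (2)·(-101.5) = -441.4 kcal

ΔH° = -441.4 kcal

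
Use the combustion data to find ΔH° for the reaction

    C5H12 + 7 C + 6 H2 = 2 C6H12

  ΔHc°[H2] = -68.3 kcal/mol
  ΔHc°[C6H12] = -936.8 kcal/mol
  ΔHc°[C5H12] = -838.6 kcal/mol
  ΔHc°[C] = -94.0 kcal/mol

ΔH° = -32.8 kcal/mol

With combustion enthalpies, reactants minus products:
= [1·(-838.6) + 7·(-94.0) + 6·(-68.3)] − [2·(-936.8)]
= -32.8 kcal/mol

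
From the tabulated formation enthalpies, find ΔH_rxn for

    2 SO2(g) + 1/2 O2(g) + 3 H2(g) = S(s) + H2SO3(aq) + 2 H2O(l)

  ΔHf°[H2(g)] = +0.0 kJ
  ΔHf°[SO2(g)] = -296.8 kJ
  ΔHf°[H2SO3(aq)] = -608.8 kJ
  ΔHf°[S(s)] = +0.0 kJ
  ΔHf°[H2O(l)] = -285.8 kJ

ΔH_rxn = -586.8 kJ

ΔH°rxn = Σ nΔHf°(products) − Σ nΔHf°(reactants).
Products: 1·(+0.0) + 1·(-608.8) + 2·(-285.8) = -1180.4
Reactants: 2·(-296.8) + 1/2·(+0.0) + 3·(+0.0) = -593.6
ΔH_rxn = (-1180.4) − (-593.6) = -586.8 kJ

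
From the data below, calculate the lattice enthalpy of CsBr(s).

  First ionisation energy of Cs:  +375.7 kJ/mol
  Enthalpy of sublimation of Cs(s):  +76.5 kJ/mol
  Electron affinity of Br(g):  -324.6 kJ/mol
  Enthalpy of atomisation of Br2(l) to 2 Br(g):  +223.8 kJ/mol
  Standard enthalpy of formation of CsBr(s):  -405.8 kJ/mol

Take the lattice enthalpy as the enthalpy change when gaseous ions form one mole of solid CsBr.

ΔHf° = 1·ΔHsub + 1·(ΣIE) + 1/2·D(Br2) + 1·EA + U
-405.8 = 1·(+76.5) + 1·(+375.7) + 1/2·(+223.8) + 1·(-324.6) + U
U = -405.8 − (+239.5) = -645.3 kJ/mol

U = -645.3 kJ/mol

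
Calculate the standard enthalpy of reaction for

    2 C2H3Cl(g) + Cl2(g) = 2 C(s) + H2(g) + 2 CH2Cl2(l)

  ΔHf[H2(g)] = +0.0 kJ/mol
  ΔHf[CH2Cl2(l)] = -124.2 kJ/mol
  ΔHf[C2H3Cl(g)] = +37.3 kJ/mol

Products: 2·(+0.0) + 1·(+0.0) + 2·(-124.2) = -248.4
Reactants: 2·(+37.3) + 1·(+0.0) = +74.6
ΔH_rxn = (-248.4) − (+74.6) = -323.0 kJ/mol

ΔH_rxn = -323.0 kJ/mol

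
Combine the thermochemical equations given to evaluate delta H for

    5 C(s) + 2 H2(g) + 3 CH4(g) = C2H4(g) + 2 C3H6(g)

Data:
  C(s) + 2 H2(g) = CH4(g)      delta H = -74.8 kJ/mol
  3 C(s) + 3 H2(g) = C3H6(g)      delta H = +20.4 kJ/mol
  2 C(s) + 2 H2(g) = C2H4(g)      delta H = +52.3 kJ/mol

delta H = 317.5 kJ/mol

equation 1 reversed and × 3 (reverse to put CH4(g) on the reactant side; scale by 3 for the 3 CH4(g)): (-3)·(-74.8) = +224.4 kJ/mol
equation 2 × 2 (scale by 2 for the 2 C3H6(g)): (2)·(+20.4) = +40.8 kJ/mol
equation 3 as written (C2H4(g) already on the product side): +52.3 kJ/mol
delta H = (-3)·(-74.8) + (2)·(+20.4) + (1)·(+52.3) = 317.5 kJ/mol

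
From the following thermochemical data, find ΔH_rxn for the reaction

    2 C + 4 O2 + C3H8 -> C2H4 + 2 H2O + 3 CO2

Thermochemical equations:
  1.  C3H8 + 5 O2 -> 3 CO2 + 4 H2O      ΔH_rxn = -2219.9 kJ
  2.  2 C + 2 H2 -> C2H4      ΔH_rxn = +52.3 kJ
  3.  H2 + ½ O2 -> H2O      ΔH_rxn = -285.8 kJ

ΔH_rxn = -1596.0 kJ

eq. 1 as written: -2219.9 kJ
eq. 2 as written: +52.3 kJ
eq. 3 reversed and × 2: (-2)·(-285.8) = +571.6 kJ
ΔH_rxn = (-2219.9) + (+52.3) + (+571.6) = -1596.0 kJ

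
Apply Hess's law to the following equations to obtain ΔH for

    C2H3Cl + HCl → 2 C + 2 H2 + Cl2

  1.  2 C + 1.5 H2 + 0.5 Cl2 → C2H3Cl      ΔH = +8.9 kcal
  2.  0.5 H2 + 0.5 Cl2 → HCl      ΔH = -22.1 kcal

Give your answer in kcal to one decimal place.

eq. 1 reversed (C2H3Cl must end up as a reactant): -8.9 kcal
eq. 2 reversed (reverse to put HCl on the reactant side): +22.1 kcal
Since enthalpy is a state function, ΔH = (-8.9) + (+22.1) = 13.2 kcal

ΔH = 13.2 kcal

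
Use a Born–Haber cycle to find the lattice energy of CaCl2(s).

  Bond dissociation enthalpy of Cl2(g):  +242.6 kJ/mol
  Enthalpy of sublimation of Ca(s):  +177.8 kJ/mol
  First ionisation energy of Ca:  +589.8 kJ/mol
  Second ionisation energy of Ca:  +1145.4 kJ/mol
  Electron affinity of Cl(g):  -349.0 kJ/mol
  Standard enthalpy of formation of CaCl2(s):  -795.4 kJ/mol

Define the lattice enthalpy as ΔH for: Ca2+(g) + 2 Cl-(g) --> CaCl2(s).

ΔHf° = 1·ΔHsub + 1·(ΣIE) + 1·D(Cl2) + 2·EA + U
-795.4 = 1·(+177.8) + 1·(+1735.2) + 1·(+242.6) + 2·(-349.0) + U
U = -795.4 − (+1457.6) = -2253.0 kJ/mol

U = -2253.0 kJ/mol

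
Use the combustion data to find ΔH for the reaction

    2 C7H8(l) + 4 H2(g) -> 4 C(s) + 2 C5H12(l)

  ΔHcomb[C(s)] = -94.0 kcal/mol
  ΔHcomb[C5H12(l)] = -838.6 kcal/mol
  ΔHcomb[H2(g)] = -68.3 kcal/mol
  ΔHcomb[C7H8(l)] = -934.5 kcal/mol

ΔH = -89.0 kcal/mol

Using ΔH = Σ nΔHc°(reactants) − Σ nΔHc°(products):
= [2·(-934.5) + 4·(-68.3)] − [4·(-94.0) + 2·(-838.6)]
= -89.0 kcal/mol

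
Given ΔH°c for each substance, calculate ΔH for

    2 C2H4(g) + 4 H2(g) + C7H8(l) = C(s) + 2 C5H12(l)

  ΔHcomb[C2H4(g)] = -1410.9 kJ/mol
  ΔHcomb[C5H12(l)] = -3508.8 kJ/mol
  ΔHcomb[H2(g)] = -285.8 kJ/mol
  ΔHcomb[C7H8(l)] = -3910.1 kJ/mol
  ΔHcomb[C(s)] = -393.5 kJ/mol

With combustion enthalpies, reactants minus products:
= [2·(-1410.9) + 4·(-285.8) + 1·(-3910.1)] − [1·(-393.5) + 2·(-3508.8)]
= -464.0 kJ/mol

ΔH = -464.0 kJ/mol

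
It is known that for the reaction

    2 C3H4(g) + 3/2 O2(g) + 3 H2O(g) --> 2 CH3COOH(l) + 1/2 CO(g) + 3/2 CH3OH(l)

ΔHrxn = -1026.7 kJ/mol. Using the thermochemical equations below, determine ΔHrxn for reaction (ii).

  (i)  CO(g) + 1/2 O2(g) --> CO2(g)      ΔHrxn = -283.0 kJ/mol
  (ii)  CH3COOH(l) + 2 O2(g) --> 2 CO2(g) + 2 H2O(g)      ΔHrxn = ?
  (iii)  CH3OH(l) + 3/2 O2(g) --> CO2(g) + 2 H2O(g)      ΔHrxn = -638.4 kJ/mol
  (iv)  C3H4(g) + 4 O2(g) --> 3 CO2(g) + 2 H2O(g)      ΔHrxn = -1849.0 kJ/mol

(i) reversed and × 1/2 (reverse to put CO(g) on the product side; ×1/2 to match 1/2 CO(g) in the target): (-1/2)·(-283.0) = +141.5 kJ/mol
(ii) reversed and × 2 (CH3COOH(l) must end up as a product; ×2 to match 2 CH3COOH(l) in the target): contributes −2·x
(iii) reversed and × 3/2 (CH3OH(l) must end up as a product; ×3/2 to match 3/2 CH3OH(l) in the target): (-3/2)·(-638.4) = +957.6 kJ/mol
(iv) × 2 (scale by 2 for the 2 C3H4(g)): (2)·(-1849.0) = -3698.0 kJ/mol
-1026.7 = (+141.5) + (+957.6) + (-3698.0) − 2·x
x = (-1026.7 − (-2598.9)) / (-2) = -786.1 kJ/mol

ΔHrxn = -786.1 kJ/mol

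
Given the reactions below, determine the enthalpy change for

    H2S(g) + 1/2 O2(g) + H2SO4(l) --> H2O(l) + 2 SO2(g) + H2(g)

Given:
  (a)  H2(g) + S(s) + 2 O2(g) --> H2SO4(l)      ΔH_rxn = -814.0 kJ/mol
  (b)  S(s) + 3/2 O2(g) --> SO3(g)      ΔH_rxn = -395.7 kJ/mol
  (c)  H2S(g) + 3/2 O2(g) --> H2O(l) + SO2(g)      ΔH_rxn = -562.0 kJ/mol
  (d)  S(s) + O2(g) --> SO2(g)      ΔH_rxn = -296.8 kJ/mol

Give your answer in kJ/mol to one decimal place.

ΔH_rxn = -44.8 kJ/mol

(a) reversed: +814.0 kJ/mol
(b): not needed.
(c) as written: -562.0 kJ/mol
(d) as written: -296.8 kJ/mol
ΔH_rxn = (+814.0) + (-562.0) + (-296.8) = -44.8 kJ/mol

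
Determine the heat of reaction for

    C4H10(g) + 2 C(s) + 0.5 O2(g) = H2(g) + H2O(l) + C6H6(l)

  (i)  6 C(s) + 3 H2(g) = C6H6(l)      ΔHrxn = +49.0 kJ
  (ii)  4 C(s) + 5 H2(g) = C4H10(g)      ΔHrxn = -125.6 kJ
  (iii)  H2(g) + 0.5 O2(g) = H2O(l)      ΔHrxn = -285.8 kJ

(i) as written: +49.0 kJ
(ii) reversed: +125.6 kJ
(iii) as written: -285.8 kJ
ΔHrxn = (1)·(+49.0) + (-1)·(-125.6) + (1)·(-285.8) = -111.2 kJ

ΔHrxn = -111.2 kJ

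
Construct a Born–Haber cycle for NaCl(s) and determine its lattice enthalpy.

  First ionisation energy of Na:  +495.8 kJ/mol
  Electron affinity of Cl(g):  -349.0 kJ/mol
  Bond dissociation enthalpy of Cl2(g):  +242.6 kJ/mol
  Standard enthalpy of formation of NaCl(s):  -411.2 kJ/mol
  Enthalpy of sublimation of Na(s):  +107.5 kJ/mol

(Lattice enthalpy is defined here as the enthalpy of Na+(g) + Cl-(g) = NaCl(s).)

U = -786.8 kJ/mol

ΔHf° = 1·ΔHsub + 1·(ΣIE) + 1/2·D(Cl2) + 1·EA + U
-411.2 = 1·(+107.5) + 1·(+495.8) + 1/2·(+242.6) + 1·(-349.0) + U
U = -411.2 − (+375.6) = -786.8 kJ/mol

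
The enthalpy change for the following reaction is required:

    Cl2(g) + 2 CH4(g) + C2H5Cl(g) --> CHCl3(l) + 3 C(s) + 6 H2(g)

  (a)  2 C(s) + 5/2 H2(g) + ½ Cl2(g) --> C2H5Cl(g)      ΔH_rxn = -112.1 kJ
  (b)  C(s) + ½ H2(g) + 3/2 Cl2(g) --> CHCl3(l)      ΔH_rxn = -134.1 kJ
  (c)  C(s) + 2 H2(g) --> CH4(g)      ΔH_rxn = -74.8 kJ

(a) reversed: +112.1 kJ
(b) as written: -134.1 kJ
(c) reversed and × 2: (-2)·(-74.8) = +149.6 kJ
Since enthalpy is a state function, ΔH_rxn = (-1)·(-112.1) + (1)·(-134.1) + (-2)·(-74.8) = 127.6 kJ

ΔH_rxn = 127.6 kJ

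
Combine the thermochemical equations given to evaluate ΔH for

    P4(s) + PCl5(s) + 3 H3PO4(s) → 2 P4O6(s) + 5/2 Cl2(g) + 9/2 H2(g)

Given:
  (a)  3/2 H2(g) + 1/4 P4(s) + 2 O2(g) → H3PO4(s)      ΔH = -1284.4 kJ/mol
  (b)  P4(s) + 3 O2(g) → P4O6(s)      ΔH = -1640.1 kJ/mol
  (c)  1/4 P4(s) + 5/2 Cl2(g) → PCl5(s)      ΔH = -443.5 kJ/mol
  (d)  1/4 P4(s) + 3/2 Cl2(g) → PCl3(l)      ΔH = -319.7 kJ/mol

ΔH = 1016.5 kJ/mol

(a) reversed and × 3: (-3)·(-1284.4) = +3853.2 kJ/mol
(b) × 2: (2)·(-1640.1) = -3280.2 kJ/mol
(c) reversed: +443.5 kJ/mol
(d): not needed.
ΔH = (+3853.2) + (-3280.2) + (+443.5) = 1016.5 kJ/mol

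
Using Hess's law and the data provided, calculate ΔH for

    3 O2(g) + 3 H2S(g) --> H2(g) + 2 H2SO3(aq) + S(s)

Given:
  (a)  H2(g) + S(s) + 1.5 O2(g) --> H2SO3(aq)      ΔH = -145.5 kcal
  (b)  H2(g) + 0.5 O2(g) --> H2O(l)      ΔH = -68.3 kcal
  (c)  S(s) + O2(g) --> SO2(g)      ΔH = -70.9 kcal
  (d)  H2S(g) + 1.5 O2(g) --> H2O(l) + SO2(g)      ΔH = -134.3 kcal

(a) × 2 (×2 to match 2 H2SO3(aq) in the target): (2)·(-145.5) = -291.0 kcal
(b) reversed and × 3: (-3)·(-68.3) = +204.9 kcal
(c) reversed and × 3: (-3)·(-70.9) = +212.7 kcal
(d) × 3 (scale by 3 for the 3 H2S(g)): (3)·(-134.3) = -402.9 kcal
Combining the equations, ΔH = (2)·(-145.5) + (-3)·(-68.3) + (-3)·(-70.9) + (3)·(-134.3) = -276.3 kcal

ΔH = -276.3 kcal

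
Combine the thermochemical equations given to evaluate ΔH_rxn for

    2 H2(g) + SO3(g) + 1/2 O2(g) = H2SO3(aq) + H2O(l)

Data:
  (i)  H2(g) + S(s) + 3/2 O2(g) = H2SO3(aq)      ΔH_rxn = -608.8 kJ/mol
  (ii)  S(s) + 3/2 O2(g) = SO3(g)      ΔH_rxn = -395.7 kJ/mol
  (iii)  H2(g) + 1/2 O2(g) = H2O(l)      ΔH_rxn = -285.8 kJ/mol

(i) as written (H2SO3(aq) already on the product side): -608.8 kJ/mol
(ii) reversed (reverse to put SO3(g) on the reactant side): +395.7 kJ/mol
(iii) as written (H2O(l) already on the product side): -285.8 kJ/mol
Summing the manipulated equations, ΔH_rxn = (1)·(-608.8) + (-1)·(-395.7) + (1)·(-285.8) = -498.9 kJ/mol

ΔH_rxn = -498.9 kJ/mol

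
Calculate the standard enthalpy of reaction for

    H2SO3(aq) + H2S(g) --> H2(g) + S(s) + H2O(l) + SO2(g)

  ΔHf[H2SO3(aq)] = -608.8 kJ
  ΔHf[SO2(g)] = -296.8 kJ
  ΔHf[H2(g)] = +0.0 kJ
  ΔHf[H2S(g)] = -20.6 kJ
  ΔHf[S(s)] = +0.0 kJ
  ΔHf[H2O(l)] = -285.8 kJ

ΔH° = 46.8 kJ

Products: 1·(+0.0) + 1·(+0.0) + 1·(-285.8) + 1·(-296.8) = -582.6
Reactants: 1·(-608.8) + 1·(-20.6) = -629.4
ΔH° = (-582.6) − (-629.4) = 46.8 kJ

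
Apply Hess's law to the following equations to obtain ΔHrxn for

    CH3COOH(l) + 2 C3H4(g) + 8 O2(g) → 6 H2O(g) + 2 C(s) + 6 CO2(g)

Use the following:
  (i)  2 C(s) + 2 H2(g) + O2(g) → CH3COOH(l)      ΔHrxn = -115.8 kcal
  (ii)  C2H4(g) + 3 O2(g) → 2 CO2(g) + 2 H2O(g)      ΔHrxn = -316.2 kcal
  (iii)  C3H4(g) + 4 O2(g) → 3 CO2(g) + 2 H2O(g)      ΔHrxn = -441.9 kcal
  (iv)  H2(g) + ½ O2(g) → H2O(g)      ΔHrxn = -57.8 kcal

ΔHrxn = -883.6 kcal

(i) reversed (reverse to put CH3COOH(l) on the reactant side): +115.8 kcal
(ii): not needed (C2H4(g) appears nowhere else).
(iii) × 2 (×2 to match 2 C3H4(g) in the target): (2)·(-441.9) = -883.8 kcal
(iv) × 2: (2)·(-57.8) = -115.6 kcal
ΔHrxn = (-1)·(-115.8) + (2)·(-441.9) + (2)·(-57.8) = -883.6 kcal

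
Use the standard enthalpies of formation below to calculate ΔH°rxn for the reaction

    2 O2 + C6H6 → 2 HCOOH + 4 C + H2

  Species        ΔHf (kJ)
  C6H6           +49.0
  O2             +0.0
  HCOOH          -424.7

Products: 2·(-424.7) + 4·(+0.0) + 1·(+0.0) = -849.4
Reactants: 2·(+0.0) + 1·(+49.0) = +49.0
ΔH°rxn = (-849.4) − (+49.0) = -898.4 kJ

ΔH°rxn = -898.4 kJ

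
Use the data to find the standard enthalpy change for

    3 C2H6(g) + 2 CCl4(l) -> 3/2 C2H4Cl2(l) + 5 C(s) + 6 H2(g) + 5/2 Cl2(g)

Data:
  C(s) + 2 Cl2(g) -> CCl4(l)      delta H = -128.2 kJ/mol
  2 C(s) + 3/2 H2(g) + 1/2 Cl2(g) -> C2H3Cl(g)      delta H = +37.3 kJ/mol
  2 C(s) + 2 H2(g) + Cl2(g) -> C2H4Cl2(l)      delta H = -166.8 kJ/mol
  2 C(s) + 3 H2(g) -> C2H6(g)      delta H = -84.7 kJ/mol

delta H = 260.3 kJ/mol

equation 1 reversed and × 2: (-2)·(-128.2) = +256.4 kJ/mol
equation 2: not needed.
equation 3 × 3/2: (3/2)·(-166.8) = -250.2 kJ/mol
equation 4 reversed and × 3: (-3)·(-84.7) = +254.1 kJ/mol
delta H = (-2)·(-128.2) + (3/2)·(-166.8) + (-3)·(-84.7) = 260.3 kJ/mol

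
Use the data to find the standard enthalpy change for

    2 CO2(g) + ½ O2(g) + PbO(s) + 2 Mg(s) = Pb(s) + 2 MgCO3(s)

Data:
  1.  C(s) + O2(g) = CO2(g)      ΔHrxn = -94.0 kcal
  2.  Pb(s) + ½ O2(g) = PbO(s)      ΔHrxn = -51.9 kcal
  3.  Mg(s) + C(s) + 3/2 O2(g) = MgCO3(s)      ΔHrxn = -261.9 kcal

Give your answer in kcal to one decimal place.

ΔHrxn = -283.9 kcal

eq. 1 reversed and × 2 (CO2(g) must end up as a reactant; scale by 2 for the 2 CO2(g)): (-2)·(-94.0) = +188.0 kcal
eq. 2 reversed (PbO(s) must end up as a reactant): +51.9 kcal
eq. 3 × 2 (scale by 2 for the 2 MgCO3(s)): (2)·(-261.9) = -523.8 kcal
Combining the equations, ΔHrxn = (+188.0) + (+51.9) + (-523.8) = -283.9 kcal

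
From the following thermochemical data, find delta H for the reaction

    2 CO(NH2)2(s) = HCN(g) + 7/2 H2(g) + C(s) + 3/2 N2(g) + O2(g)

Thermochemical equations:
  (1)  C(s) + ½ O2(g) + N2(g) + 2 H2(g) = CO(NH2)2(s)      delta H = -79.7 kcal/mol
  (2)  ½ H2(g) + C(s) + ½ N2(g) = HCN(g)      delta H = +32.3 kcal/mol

delta H = 191.7 kcal/mol

(1) reversed and × 2: (-2)·(-79.7) = +159.4 kcal/mol
(2) as written: +32.3 kcal/mol
Combining the equations, delta H = (+159.4) + (+32.3) = 191.7 kcal/mol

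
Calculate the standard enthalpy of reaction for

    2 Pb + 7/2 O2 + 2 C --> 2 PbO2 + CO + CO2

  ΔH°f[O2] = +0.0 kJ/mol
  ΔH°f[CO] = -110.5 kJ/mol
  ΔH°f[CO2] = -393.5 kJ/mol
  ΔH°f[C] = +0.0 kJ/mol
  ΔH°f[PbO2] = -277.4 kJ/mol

ΔHrxn = -1058.8 kJ/mol

Products: 2·(-277.4) + 1·(-110.5) + 1·(-393.5) = -1058.8
Reactants: 2·(+0.0) + 7/2·(+0.0) + 2·(+0.0) = +0.0
ΔHrxn = (-1058.8) − (+0.0) = -1058.8 kJ/mol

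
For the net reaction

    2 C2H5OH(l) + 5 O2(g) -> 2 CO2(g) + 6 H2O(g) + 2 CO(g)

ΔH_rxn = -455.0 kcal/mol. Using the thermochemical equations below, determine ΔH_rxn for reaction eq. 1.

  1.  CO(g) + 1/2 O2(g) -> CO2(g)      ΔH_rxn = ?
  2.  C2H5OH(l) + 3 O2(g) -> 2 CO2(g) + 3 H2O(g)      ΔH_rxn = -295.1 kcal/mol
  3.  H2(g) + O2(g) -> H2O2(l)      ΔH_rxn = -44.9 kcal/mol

ΔH_rxn = -67.6 kcal/mol

eq. 1 reversed and × 2 (reverse to put CO(g) on the product side; scale by 2 for the 2 CO(g)): contributes −2·x
eq. 2 × 2 (×2 to match 2 C2H5OH(l) in the target): (2)·(-295.1) = -590.2 kcal/mol
eq. 3: not needed (H2O2(l) appears nowhere else).
-455.0 = (-590.2) − 2·x
x = (-455.0 − (-590.2)) / (-2) = -67.6 kcal/mol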